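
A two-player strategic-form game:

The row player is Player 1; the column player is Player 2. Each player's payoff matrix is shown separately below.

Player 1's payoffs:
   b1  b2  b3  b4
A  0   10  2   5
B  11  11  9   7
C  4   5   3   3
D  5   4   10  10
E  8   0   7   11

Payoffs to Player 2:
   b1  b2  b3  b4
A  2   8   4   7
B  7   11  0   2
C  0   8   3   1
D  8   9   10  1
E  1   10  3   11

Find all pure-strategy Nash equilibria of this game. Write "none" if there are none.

Player 1 against b1: payoffs 0, 11, 4, 5, 8 → best response B.
Player 1 against b2: payoffs 10, 11, 5, 4, 0 → best response B.
Player 1 against b3: payoffs 2, 9, 3, 10, 7 → best response D.
Player 1 against b4: payoffs 5, 7, 3, 10, 11 → best response E.
Player 2 against A: payoffs 2, 8, 4, 7 → best response b2.
Player 2 against B: payoffs 7, 11, 0, 2 → best response b2.
Player 2 against C: payoffs 0, 8, 3, 1 → best response b2.
Player 2 against D: payoffs 8, 9, 10, 1 → best response b3.
Player 2 against E: payoffs 1, 10, 3, 11 → best response b4.
Mutual best responses: (B, b2); (D, b3); (E, b4).

(B, b2); (D, b3); (E, b4)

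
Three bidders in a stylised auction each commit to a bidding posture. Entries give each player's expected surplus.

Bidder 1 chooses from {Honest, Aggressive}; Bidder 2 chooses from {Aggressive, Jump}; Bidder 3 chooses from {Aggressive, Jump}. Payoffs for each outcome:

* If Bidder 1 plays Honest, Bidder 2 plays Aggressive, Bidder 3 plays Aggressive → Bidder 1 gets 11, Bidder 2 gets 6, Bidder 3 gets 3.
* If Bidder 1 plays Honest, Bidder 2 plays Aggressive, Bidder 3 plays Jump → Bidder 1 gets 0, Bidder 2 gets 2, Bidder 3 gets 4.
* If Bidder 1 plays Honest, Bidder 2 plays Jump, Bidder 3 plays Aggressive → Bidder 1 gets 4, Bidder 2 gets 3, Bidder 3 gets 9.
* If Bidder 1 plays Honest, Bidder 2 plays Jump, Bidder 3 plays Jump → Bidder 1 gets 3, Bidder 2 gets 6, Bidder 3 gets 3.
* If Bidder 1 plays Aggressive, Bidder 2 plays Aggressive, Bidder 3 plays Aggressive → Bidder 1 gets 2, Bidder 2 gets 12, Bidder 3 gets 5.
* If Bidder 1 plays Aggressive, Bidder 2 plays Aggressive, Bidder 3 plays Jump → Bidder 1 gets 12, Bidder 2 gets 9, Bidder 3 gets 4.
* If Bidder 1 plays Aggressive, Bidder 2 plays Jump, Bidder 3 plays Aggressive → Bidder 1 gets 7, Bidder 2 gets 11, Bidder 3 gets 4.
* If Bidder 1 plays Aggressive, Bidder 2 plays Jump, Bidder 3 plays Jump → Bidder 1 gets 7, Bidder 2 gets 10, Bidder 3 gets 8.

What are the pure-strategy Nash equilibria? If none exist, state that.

Pure NE: (Aggressive, Jump, Jump)

Check each profile: it is a Nash equilibrium iff no player can strictly gain by switching unilaterally.
(Honest, Aggressive, Aggressive): Bidder 3 can switch to Jump (3 → 4). Not NE.
(Honest, Aggressive, Jump): Bidder 1 can switch to Aggressive (0 → 12). Not NE.
(Honest, Jump, Aggressive): Bidder 1 can switch to Aggressive (4 → 7). Not NE.
(Honest, Jump, Jump): Bidder 1 can switch to Aggressive (3 → 7). Not NE.
(Aggressive, Aggressive, Aggressive): Bidder 1 can switch to Honest (2 → 11). Not NE.
(Aggressive, Aggressive, Jump): Bidder 2 can switch to Jump (9 → 10). Not NE.
(Aggressive, Jump, Aggressive): Bidder 2 can switch to Aggressive (11 → 12). Not NE.
(Aggressive, Jump, Jump): Bidder 1 gets 7, best alternative 3; Bidder 2 gets 10, best alternative 9; Bidder 3 gets 8, best alternative 4. No profitable deviation — NE.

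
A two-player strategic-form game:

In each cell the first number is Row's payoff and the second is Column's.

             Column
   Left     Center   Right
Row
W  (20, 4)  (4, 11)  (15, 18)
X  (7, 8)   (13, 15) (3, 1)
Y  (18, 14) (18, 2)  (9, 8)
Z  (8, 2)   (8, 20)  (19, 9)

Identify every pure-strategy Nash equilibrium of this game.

(W, Left): Column can switch to Center (4 → 11). Not NE.
(W, Center): Row can switch to X (4 → 13). Not NE.
(W, Right): Row can switch to Z (15 → 19). Not NE.
(X, Left): Row can switch to W (7 → 20). Not NE.
(X, Center): Row can switch to Y (13 → 18). Not NE.
(X, Right): Row can switch to W (3 → 15). Not NE.
(The remaining 6 profiles each have a profitable deviation by the same check.)

There is no pure-strategy Nash equilibrium.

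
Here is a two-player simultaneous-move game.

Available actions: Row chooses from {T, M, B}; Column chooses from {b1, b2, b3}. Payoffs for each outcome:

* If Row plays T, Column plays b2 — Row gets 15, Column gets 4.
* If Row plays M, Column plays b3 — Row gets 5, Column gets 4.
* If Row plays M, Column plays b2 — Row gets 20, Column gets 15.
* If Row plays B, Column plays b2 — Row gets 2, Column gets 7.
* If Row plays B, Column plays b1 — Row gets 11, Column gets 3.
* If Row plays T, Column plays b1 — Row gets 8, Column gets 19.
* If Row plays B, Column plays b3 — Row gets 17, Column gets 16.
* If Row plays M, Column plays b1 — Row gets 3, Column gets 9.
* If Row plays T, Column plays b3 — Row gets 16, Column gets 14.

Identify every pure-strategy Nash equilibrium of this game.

(M, b2), (B, b3)

For each player, find the best response to each opponent profile; mutual best responses are the pure NE.
Row against b1: payoffs 8, 3, 11 → best response B.
Row against b2: payoffs 15, 20, 2 → best response M.
Row against b3: payoffs 16, 5, 17 → best response B.
Column against T: payoffs 19, 4, 14 → best response b1.
Column against M: payoffs 9, 15, 4 → best response b2.
Column against B: payoffs 3, 7, 16 → best response b3.
Mutual best responses: (M, b2); (B, b3).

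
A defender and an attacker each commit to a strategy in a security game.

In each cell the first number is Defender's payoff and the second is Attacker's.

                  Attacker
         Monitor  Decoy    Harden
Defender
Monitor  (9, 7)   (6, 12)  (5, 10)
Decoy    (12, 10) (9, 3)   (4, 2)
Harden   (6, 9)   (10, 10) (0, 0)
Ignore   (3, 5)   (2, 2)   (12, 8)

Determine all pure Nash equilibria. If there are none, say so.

Pure-strategy Nash equilibria: (Decoy, Monitor); (Harden, Decoy); (Ignore, Harden)

(Monitor, Monitor): Defender can switch to Decoy (9 → 12). Not NE.
(Monitor, Decoy): Defender can switch to Decoy (6 → 9). Not NE.
(Monitor, Harden): Defender can switch to Ignore (5 → 12). Not NE.
(Decoy, Monitor): Defender gets 12, best alternative 9; Attacker gets 10, best alternative 3. No profitable deviation — NE.
(Decoy, Decoy): Defender can switch to Harden (9 → 10). Not NE.
(Decoy, Harden): Defender can switch to Monitor (4 → 5). Not NE.
(Harden, Monitor): Defender can switch to Monitor (6 → 9). Not NE.
(Harden, Decoy): Defender gets 10, best alternative 9; Attacker gets 10, best alternative 9. No profitable deviation — NE.
(Harden, Harden): Defender can switch to Monitor (0 → 5). Not NE.
(Ignore, Monitor): Defender can switch to Monitor (3 → 9). Not NE.
(Ignore, Harden): Defender gets 12, best alternative 5; Attacker gets 8, best alternative 5. No profitable deviation — NE.
(The remaining 1 profile has a profitable deviation by the same check.)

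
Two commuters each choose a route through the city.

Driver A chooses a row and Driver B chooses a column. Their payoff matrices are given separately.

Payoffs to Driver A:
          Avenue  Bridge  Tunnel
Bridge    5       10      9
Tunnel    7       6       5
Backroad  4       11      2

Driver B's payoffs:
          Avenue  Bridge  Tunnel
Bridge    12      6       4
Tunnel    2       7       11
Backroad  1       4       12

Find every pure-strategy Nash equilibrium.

For each player, find the best response to each opponent profile; mutual best responses are the pure NE.
Driver A against Avenue: payoffs 5, 7, 4 → best response Tunnel.
Driver A against Bridge: payoffs 10, 6, 11 → best response Backroad.
Driver A against Tunnel: payoffs 9, 5, 2 → best response Bridge.
Driver B against Bridge: payoffs 12, 6, 4 → best response Avenue.
Driver B against Tunnel: payoffs 2, 7, 11 → best response Tunnel.
Driver B against Backroad: payoffs 1, 4, 12 → best response Tunnel.
No profile is a mutual best response for all players.

none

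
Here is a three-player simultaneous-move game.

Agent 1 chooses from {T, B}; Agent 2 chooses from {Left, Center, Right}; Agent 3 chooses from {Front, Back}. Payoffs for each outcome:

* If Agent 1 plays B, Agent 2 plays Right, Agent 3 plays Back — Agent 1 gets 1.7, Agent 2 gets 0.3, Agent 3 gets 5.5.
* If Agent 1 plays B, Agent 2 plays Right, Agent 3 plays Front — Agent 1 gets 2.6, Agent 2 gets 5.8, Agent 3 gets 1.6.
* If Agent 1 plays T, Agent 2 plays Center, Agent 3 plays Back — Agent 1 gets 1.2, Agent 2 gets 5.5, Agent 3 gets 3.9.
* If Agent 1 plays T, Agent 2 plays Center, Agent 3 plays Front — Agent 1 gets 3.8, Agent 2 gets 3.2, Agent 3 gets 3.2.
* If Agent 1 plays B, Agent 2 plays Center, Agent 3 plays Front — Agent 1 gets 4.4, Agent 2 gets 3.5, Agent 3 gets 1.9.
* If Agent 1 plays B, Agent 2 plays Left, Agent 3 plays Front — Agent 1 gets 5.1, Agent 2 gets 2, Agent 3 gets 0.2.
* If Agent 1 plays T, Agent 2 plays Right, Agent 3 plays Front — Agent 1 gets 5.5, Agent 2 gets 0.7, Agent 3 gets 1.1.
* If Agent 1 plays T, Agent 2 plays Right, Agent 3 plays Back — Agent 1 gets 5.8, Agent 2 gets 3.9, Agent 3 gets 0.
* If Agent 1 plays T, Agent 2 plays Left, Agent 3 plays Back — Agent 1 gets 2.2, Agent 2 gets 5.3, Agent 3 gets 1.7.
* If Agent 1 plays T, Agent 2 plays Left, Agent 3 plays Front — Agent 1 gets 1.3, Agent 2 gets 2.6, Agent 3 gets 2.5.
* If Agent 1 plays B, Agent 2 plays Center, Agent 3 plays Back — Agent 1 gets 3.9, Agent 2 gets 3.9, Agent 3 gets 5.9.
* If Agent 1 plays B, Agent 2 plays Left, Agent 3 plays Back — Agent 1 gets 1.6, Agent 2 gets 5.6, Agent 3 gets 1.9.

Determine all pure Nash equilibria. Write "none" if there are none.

This game has no pure Nash equilibrium.

Agent 1 against (Left, Front): payoffs 1.3, 5.1 → best response B.
Agent 1 against (Left, Back): payoffs 2.2, 1.6 → best response T.
Agent 1 against (Center, Front): payoffs 3.8, 4.4 → best response B.
Agent 1 against (Center, Back): payoffs 1.2, 3.9 → best response B.
Agent 1 against (Right, Front): payoffs 5.5, 2.6 → best response T.
Agent 1 against (Right, Back): payoffs 5.8, 1.7 → best response T.
Agent 2 against (T, Front): payoffs 2.6, 3.2, 0.7 → best response Center.
Agent 2 against (T, Back): payoffs 5.3, 5.5, 3.9 → best response Center.
Agent 2 against (B, Front): payoffs 2, 3.5, 5.8 → best response Right.
Agent 2 against (B, Back): payoffs 5.6, 3.9, 0.3 → best response Left.
Agent 3 against (T, Left): payoffs 2.5, 1.7 → best response Front.
Agent 3 against (T, Center): payoffs 3.2, 3.9 → best response Back.
Agent 3 against (T, Right): payoffs 1.1, 0 → best response Front.
Agent 3 against (B, Left): payoffs 0.2, 1.9 → best response Back.
Agent 3 against (B, Center): payoffs 1.9, 5.9 → best response Back.
Agent 3 against (B, Right): payoffs 1.6, 5.5 → best response Back.
No profile is a mutual best response for all players.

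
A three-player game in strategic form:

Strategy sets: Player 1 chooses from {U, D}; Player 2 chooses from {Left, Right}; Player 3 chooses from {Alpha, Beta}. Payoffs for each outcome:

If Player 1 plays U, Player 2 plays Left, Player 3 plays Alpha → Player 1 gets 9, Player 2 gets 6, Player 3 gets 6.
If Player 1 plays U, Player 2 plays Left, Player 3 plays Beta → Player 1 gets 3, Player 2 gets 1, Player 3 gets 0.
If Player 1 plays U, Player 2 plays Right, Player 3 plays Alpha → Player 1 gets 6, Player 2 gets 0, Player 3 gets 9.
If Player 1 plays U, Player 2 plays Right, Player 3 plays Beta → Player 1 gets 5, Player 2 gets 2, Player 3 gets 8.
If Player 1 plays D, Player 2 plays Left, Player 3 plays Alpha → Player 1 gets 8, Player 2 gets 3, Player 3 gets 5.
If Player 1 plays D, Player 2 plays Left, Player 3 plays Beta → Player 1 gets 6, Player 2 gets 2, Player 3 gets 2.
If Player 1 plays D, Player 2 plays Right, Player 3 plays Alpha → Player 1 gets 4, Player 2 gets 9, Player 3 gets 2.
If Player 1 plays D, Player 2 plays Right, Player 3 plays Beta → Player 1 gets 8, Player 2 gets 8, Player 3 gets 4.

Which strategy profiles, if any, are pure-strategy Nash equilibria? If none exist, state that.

Mark each player's best response to every combination of opponents' strategies; a profile where every player is best-responding is a pure Nash equilibrium.
Player 1 against (Left, Alpha): payoffs 9, 8 → best response U.
Player 1 against (Left, Beta): payoffs 3, 6 → best response D.
Player 1 against (Right, Alpha): payoffs 6, 4 → best response U.
Player 1 against (Right, Beta): payoffs 5, 8 → best response D.
Player 2 against (U, Alpha): payoffs 6, 0 → best response Left.
Player 2 against (U, Beta): payoffs 1, 2 → best response Right.
Player 2 against (D, Alpha): payoffs 3, 9 → best response Right.
Player 2 against (D, Beta): payoffs 2, 8 → best response Right.
Player 3 against (U, Left): payoffs 6, 0 → best response Alpha.
Player 3 against (U, Right): payoffs 9, 8 → best response Alpha.
Player 3 against (D, Left): payoffs 5, 2 → best response Alpha.
Player 3 against (D, Right): payoffs 2, 4 → best response Beta.
Mutual best responses: (U, Left, Alpha); (D, Right, Beta).

The pure Nash equilibria are (U, Left, Alpha) and (D, Right, Beta).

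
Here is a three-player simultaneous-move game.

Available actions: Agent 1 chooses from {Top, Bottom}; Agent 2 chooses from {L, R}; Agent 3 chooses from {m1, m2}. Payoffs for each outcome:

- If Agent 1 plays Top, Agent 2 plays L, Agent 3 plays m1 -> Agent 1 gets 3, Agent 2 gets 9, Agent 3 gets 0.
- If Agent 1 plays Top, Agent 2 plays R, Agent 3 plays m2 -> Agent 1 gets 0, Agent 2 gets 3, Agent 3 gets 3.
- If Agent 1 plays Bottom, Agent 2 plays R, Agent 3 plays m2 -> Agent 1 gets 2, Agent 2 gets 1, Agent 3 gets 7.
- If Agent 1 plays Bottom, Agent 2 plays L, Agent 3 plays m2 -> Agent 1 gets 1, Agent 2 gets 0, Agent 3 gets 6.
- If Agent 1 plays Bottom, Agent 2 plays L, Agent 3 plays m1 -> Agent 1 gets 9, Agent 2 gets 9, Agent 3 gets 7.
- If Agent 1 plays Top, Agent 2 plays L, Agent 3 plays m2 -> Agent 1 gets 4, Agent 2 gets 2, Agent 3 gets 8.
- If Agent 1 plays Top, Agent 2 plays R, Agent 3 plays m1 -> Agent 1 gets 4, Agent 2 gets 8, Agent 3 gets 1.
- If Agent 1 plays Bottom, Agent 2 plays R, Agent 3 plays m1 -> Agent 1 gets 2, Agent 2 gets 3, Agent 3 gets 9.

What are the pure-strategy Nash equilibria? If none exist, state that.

(Top, L, m1): Agent 1 can switch to Bottom (3 → 9). Not NE.
(Top, L, m2): Agent 2 can switch to R (2 → 3). Not NE.
(Top, R, m1): Agent 2 can switch to L (8 → 9). Not NE.
(Top, R, m2): Agent 1 can switch to Bottom (0 → 2). Not NE.
(Bottom, L, m1): Agent 1 gets 9, best alternative 3; Agent 2 gets 9, best alternative 3; Agent 3 gets 7, best alternative 6. No profitable deviation — NE.
(Bottom, L, m2): Agent 1 can switch to Top (1 → 4). Not NE.
(Bottom, R, m1): Agent 1 can switch to Top (2 → 4). Not NE.
(Bottom, R, m2): Agent 3 can switch to m1 (7 → 9). Not NE.

The unique pure-strategy Nash equilibrium is (Bottom, L, m1).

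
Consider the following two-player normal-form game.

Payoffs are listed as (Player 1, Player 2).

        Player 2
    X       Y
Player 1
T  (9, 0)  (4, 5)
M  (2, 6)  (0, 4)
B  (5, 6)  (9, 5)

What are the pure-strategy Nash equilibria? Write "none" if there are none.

There is no pure-strategy Nash equilibrium.

(T, X): Player 2 can switch to Y (0 → 5). Not NE.
(T, Y): Player 1 can switch to B (4 → 9). Not NE.
(M, X): Player 1 can switch to T (2 → 9). Not NE.
(M, Y): Player 1 can switch to T (0 → 4). Not NE.
(B, X): Player 1 can switch to T (5 → 9). Not NE.
(B, Y): Player 2 can switch to X (5 → 6). Not NE.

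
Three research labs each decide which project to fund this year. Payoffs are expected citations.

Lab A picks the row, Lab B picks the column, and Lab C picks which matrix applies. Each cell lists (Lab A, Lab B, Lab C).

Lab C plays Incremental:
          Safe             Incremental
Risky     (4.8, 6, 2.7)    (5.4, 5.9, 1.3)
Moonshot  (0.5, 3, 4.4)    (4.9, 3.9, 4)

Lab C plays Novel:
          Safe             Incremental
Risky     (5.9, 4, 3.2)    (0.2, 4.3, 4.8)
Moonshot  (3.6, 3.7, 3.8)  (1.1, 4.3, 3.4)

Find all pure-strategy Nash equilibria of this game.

Lab A against (Safe, Incremental): payoffs 4.8, 0.5 → best response Risky.
Lab A against (Safe, Novel): payoffs 5.9, 3.6 → best response Risky.
Lab A against (Incremental, Incremental): payoffs 5.4, 4.9 → best response Risky.
Lab A against (Incremental, Novel): payoffs 0.2, 1.1 → best response Moonshot.
Lab B against (Risky, Incremental): payoffs 6, 5.9 → best response Safe.
Lab B against (Risky, Novel): payoffs 4, 4.3 → best response Incremental.
Lab B against (Moonshot, Incremental): payoffs 3, 3.9 → best response Incremental.
Lab B against (Moonshot, Novel): payoffs 3.7, 4.3 → best response Incremental.
Lab C against (Risky, Safe): payoffs 2.7, 3.2 → best response Novel.
Lab C against (Risky, Incremental): payoffs 1.3, 4.8 → best response Novel.
Lab C against (Moonshot, Safe): payoffs 4.4, 3.8 → best response Incremental.
Lab C against (Moonshot, Incremental): payoffs 4, 3.4 → best response Incremental.
No profile is a mutual best response for all players.

This game has no pure Nash equilibrium.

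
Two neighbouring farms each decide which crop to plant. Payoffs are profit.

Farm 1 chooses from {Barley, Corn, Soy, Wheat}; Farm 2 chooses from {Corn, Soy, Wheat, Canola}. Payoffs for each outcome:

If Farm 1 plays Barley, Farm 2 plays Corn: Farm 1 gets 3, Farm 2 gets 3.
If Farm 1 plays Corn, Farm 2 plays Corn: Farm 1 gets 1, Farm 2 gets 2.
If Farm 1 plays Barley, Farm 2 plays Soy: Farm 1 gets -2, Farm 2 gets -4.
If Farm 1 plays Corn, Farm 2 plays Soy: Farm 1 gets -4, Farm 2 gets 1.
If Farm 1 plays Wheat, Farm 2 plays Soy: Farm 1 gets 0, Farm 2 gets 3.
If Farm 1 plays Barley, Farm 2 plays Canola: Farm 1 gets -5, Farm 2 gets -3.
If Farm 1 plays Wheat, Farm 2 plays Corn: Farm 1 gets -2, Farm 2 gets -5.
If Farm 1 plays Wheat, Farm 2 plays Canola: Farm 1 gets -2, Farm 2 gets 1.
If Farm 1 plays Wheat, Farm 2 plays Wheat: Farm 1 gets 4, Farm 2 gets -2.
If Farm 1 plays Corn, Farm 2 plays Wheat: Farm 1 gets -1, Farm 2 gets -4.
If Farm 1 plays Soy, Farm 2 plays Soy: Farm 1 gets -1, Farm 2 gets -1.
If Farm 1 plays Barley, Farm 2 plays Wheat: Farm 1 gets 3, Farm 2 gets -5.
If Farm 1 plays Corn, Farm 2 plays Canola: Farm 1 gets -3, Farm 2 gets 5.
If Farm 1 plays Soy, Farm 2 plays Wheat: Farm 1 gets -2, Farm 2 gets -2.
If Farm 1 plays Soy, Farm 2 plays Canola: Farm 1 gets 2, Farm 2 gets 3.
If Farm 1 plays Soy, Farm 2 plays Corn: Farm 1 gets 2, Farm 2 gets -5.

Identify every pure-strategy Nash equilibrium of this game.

(Barley, Corn) and (Soy, Canola) and (Wheat, Soy)

(Barley, Corn): Farm 1 gets 3, best alternative 2; Farm 2 gets 3, best alternative -3. No profitable deviation — NE.
(Barley, Soy): Farm 1 can switch to Soy (-2 → -1). Not NE.
(Barley, Wheat): Farm 1 can switch to Wheat (3 → 4). Not NE.
(Barley, Canola): Farm 1 can switch to Corn (-5 → -3). Not NE.
(Corn, Corn): Farm 1 can switch to Barley (1 → 3). Not NE.
(Corn, Soy): Farm 1 can switch to Barley (-4 → -2). Not NE.
(Corn, Wheat): Farm 1 can switch to Barley (-1 → 3). Not NE.
(Corn, Canola): Farm 1 can switch to Soy (-3 → 2). Not NE.
(Soy, Corn): Farm 1 can switch to Barley (2 → 3). Not NE.
(Soy, Canola): Farm 1 gets 2, best alternative -2; Farm 2 gets 3, best alternative -1. No profitable deviation — NE.
(Wheat, Soy): Farm 1 gets 0, best alternative -1; Farm 2 gets 3, best alternative 1. No profitable deviation — NE.
(The remaining 5 profiles each have a profitable deviation by the same check.)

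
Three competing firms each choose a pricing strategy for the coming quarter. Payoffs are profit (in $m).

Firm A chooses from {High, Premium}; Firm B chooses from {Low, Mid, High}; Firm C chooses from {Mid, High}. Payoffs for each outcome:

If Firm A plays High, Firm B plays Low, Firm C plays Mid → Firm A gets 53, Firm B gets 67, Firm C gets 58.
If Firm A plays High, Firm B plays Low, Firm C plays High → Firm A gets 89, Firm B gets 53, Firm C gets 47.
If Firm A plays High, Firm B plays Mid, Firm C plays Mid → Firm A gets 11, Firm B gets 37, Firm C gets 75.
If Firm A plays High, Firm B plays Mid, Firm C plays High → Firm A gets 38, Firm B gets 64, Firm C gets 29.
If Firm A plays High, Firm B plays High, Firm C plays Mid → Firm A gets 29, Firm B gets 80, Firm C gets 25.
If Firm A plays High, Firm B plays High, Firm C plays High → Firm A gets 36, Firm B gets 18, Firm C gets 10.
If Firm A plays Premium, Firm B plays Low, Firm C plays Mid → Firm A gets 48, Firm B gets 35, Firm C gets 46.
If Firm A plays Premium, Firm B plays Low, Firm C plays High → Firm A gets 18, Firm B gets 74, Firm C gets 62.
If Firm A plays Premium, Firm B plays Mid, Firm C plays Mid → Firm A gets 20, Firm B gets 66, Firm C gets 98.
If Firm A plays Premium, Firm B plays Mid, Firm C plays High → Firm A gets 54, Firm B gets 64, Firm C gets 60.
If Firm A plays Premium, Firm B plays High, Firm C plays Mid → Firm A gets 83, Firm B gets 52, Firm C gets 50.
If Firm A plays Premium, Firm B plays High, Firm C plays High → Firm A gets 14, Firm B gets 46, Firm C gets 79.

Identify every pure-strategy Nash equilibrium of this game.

Pure NE: (Premium, Mid, Mid)

For each player, find the best response to each opponent profile; mutual best responses are the pure NE.
Firm A against (Low, Mid): payoffs 53, 48 → best response High.
Firm A against (Low, High): payoffs 89, 18 → best response High.
Firm A against (Mid, Mid): payoffs 11, 20 → best response Premium.
Firm A against (Mid, High): payoffs 38, 54 → best response Premium.
Firm A against (High, Mid): payoffs 29, 83 → best response Premium.
Firm A against (High, High): payoffs 36, 14 → best response High.
Firm B against (High, Mid): payoffs 67, 37, 80 → best response High.
Firm B against (High, High): payoffs 53, 64, 18 → best response Mid.
Firm B against (Premium, Mid): payoffs 35, 66, 52 → best response Mid.
Firm B against (Premium, High): payoffs 74, 64, 46 → best response Low.
Firm C against (High, Low): payoffs 58, 47 → best response Mid.
Firm C against (High, Mid): payoffs 75, 29 → best response Mid.
Firm C against (High, High): payoffs 25, 10 → best response Mid.
Firm C against (Premium, Low): payoffs 46, 62 → best response High.
Firm C against (Premium, Mid): payoffs 98, 60 → best response Mid.
Firm C against (Premium, High): payoffs 50, 79 → best response High.
Mutual best responses: (Premium, Mid, Mid).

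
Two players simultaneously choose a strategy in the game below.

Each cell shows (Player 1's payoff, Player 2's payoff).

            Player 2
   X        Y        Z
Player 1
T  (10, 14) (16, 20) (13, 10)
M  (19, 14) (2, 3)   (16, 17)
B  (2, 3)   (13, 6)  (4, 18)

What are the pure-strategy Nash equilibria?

For each player, find the best response to each opponent profile; mutual best responses are the pure NE.
Player 1 against X: payoffs 10, 19, 2 → best response M.
Player 1 against Y: payoffs 16, 2, 13 → best response T.
Player 1 against Z: payoffs 13, 16, 4 → best response M.
Player 2 against T: payoffs 14, 20, 10 → best response Y.
Player 2 against M: payoffs 14, 3, 17 → best response Z.
Player 2 against B: payoffs 3, 6, 18 → best response Z.
Mutual best responses: (T, Y); (M, Z).

(T, Y), (M, Z)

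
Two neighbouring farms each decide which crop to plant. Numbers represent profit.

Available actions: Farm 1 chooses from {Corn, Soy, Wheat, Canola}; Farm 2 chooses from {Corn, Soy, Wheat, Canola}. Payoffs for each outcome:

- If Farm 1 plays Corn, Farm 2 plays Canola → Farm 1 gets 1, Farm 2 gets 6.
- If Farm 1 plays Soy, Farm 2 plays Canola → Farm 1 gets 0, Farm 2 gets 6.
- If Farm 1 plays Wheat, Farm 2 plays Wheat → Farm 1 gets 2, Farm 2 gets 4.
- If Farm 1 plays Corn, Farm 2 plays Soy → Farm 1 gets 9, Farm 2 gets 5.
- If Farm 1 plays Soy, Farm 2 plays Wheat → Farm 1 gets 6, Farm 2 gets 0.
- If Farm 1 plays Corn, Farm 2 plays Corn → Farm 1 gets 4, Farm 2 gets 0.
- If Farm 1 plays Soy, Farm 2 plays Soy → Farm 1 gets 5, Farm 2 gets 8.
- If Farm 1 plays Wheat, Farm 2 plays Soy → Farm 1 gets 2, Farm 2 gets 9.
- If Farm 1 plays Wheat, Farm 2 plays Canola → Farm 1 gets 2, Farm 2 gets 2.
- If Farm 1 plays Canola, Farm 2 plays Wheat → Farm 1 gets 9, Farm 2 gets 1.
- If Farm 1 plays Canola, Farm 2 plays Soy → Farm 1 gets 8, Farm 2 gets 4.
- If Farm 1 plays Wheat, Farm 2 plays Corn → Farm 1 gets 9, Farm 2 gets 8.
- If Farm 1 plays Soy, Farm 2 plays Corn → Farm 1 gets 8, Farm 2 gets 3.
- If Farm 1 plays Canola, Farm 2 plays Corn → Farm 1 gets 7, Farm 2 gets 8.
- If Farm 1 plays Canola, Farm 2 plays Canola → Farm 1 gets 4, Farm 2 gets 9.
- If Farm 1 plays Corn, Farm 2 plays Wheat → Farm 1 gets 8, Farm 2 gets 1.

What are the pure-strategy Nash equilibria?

Farm 1 against Corn: payoffs 4, 8, 9, 7 → best response Wheat.
Farm 1 against Soy: payoffs 9, 5, 2, 8 → best response Corn.
Farm 1 against Wheat: payoffs 8, 6, 2, 9 → best response Canola.
Farm 1 against Canola: payoffs 1, 0, 2, 4 → best response Canola.
Farm 2 against Corn: payoffs 0, 5, 1, 6 → best response Canola.
Farm 2 against Soy: payoffs 3, 8, 0, 6 → best response Soy.
Farm 2 against Wheat: payoffs 8, 9, 4, 2 → best response Soy.
Farm 2 against Canola: payoffs 8, 4, 1, 9 → best response Canola.
Mutual best responses: (Canola, Canola).

(Canola, Canola)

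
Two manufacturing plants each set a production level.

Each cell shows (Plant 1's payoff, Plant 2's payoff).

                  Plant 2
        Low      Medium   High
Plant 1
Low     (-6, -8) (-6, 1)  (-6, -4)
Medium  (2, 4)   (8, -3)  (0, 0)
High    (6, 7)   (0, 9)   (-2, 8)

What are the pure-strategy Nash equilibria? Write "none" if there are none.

none

For each strategy profile, look for a profitable unilateral deviation.
(Low, Low): Plant 1 can switch to Medium (-6 → 2). Not NE.
(Low, Medium): Plant 1 can switch to Medium (-6 → 8). Not NE.
(Low, High): Plant 1 can switch to Medium (-6 → 0). Not NE.
(Medium, Low): Plant 1 can switch to High (2 → 6). Not NE.
(Medium, Medium): Plant 2 can switch to Low (-3 → 4). Not NE.
(Medium, High): Plant 2 can switch to Low (0 → 4). Not NE.
(High, Low): Plant 2 can switch to Medium (7 → 9). Not NE.
(High, Medium): Plant 1 can switch to Medium (0 → 8). Not NE.
(The remaining 1 profile has a profitable deviation by the same check.)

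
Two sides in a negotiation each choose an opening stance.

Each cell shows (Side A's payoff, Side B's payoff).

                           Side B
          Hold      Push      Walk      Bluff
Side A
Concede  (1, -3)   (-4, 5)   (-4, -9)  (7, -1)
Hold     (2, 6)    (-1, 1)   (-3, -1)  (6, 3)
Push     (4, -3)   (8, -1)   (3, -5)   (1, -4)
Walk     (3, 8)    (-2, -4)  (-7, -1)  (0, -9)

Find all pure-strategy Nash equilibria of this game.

For each player, find the best response to each opponent profile; mutual best responses are the pure NE.
Side A against Hold: payoffs 1, 2, 4, 3 → best response Push.
Side A against Push: payoffs -4, -1, 8, -2 → best response Push.
Side A against Walk: payoffs -4, -3, 3, -7 → best response Push.
Side A against Bluff: payoffs 7, 6, 1, 0 → best response Concede.
Side B against Concede: payoffs -3, 5, -9, -1 → best response Push.
Side B against Hold: payoffs 6, 1, -1, 3 → best response Hold.
Side B against Push: payoffs -3, -1, -5, -4 → best response Push.
Side B against Walk: payoffs 8, -4, -1, -9 → best response Hold.
Mutual best responses: (Push, Push).

The unique pure-strategy Nash equilibrium is (Push, Push).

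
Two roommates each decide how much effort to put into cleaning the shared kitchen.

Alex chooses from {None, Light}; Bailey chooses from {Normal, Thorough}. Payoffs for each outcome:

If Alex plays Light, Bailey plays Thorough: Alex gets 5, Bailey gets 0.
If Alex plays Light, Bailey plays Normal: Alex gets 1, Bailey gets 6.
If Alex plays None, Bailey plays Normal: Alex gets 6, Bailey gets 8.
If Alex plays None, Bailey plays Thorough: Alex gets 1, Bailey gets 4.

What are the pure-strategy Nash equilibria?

Alex against Normal: payoffs 6, 1 → best response None.
Alex against Thorough: payoffs 1, 5 → best response Light.
Bailey against None: payoffs 8, 4 → best response Normal.
Bailey against Light: payoffs 6, 0 → best response Normal.
Mutual best responses: (None, Normal).

Pure NE: (None, Normal)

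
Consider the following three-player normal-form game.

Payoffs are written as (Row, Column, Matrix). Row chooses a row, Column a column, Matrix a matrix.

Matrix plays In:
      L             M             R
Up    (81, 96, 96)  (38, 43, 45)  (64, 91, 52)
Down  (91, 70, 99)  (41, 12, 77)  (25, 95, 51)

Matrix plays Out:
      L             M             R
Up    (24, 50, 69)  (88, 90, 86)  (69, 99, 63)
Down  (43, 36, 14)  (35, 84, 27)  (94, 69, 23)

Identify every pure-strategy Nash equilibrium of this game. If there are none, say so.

For each player, find the best response to each opponent profile; mutual best responses are the pure NE.
Row against (L, In): payoffs 81, 91 → best response Down.
Row against (L, Out): payoffs 24, 43 → best response Down.
Row against (M, In): payoffs 38, 41 → best response Down.
Row against (M, Out): payoffs 88, 35 → best response Up.
Row against (R, In): payoffs 64, 25 → best response Up.
Row against (R, Out): payoffs 69, 94 → best response Down.
Column against (Up, In): payoffs 96, 43, 91 → best response L.
Column against (Up, Out): payoffs 50, 90, 99 → best response R.
Column against (Down, In): payoffs 70, 12, 95 → best response R.
Column against (Down, Out): payoffs 36, 84, 69 → best response M.
Matrix against (Up, L): payoffs 96, 69 → best response In.
Matrix against (Up, M): payoffs 45, 86 → best response Out.
Matrix against (Up, R): payoffs 52, 63 → best response Out.
Matrix against (Down, L): payoffs 99, 14 → best response In.
Matrix against (Down, M): payoffs 77, 27 → best response In.
Matrix against (Down, R): payoffs 51, 23 → best response In.
No profile is a mutual best response for all players.

There is no pure-strategy Nash equilibrium.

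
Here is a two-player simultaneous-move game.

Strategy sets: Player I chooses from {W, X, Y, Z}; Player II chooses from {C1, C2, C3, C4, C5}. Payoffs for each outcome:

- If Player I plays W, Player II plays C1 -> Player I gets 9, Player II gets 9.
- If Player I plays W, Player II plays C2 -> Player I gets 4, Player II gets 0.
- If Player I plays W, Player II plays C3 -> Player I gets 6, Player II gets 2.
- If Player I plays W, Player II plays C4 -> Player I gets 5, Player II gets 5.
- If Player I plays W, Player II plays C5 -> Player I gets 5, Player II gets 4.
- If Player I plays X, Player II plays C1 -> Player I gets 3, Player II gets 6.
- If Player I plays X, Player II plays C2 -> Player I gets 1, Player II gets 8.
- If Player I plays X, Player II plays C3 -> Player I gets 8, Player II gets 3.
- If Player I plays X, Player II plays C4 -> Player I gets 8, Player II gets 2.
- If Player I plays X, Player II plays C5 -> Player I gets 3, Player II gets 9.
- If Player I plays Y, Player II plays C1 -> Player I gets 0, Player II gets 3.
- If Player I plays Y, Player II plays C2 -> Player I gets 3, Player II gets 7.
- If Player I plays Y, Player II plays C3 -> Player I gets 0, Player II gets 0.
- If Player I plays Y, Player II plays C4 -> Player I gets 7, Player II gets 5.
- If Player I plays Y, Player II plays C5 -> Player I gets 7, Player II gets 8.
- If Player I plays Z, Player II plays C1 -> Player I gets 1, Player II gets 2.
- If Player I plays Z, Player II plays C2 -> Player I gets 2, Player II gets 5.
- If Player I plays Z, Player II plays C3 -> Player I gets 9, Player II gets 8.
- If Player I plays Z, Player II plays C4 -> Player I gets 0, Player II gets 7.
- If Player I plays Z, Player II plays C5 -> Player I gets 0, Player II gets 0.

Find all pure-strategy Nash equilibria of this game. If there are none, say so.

Player I against C1: payoffs 9, 3, 0, 1 → best response W.
Player I against C2: payoffs 4, 1, 3, 2 → best response W.
Player I against C3: payoffs 6, 8, 0, 9 → best response Z.
Player I against C4: payoffs 5, 8, 7, 0 → best response X.
Player I against C5: payoffs 5, 3, 7, 0 → best response Y.
Player II against W: payoffs 9, 0, 2, 5, 4 → best response C1.
Player II against X: payoffs 6, 8, 3, 2, 9 → best response C5.
Player II against Y: payoffs 3, 7, 0, 5, 8 → best response C5.
Player II against Z: payoffs 2, 5, 8, 7, 0 → best response C3.
Mutual best responses: (W, C1); (Y, C5); (Z, C3).

(W, C1); (Y, C5); (Z, C3)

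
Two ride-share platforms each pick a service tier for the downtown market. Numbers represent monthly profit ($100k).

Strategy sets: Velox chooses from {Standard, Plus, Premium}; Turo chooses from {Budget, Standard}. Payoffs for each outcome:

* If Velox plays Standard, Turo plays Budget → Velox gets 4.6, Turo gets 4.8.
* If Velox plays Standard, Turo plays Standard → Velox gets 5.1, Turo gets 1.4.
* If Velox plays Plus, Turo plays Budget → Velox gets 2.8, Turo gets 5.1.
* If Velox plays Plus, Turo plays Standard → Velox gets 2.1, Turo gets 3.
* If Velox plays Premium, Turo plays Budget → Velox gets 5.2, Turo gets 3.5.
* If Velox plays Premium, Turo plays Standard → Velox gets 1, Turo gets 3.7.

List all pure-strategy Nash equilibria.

This game has no pure Nash equilibrium.

Velox against Budget: payoffs 4.6, 2.8, 5.2 → best response Premium.
Velox against Standard: payoffs 5.1, 2.1, 1 → best response Standard.
Turo against Standard: payoffs 4.8, 1.4 → best response Budget.
Turo against Plus: payoffs 5.1, 3 → best response Budget.
Turo against Premium: payoffs 3.5, 3.7 → best response Standard.
No profile is a mutual best response for all players.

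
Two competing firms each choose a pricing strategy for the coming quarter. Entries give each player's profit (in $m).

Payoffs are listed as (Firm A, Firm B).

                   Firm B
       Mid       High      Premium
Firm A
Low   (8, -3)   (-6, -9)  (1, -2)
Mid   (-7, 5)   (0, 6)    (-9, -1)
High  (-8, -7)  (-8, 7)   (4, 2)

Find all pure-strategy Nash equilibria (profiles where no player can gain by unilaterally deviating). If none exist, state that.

For each player, find the best response to each opponent profile; mutual best responses are the pure NE.
Firm A against Mid: payoffs 8, -7, -8 → best response Low.
Firm A against High: payoffs -6, 0, -8 → best response Mid.
Firm A against Premium: payoffs 1, -9, 4 → best response High.
Firm B against Low: payoffs -3, -9, -2 → best response Premium.
Firm B against Mid: payoffs 5, 6, -1 → best response High.
Firm B against High: payoffs -7, 7, 2 → best response High.
Mutual best responses: (Mid, High).

(Mid, High)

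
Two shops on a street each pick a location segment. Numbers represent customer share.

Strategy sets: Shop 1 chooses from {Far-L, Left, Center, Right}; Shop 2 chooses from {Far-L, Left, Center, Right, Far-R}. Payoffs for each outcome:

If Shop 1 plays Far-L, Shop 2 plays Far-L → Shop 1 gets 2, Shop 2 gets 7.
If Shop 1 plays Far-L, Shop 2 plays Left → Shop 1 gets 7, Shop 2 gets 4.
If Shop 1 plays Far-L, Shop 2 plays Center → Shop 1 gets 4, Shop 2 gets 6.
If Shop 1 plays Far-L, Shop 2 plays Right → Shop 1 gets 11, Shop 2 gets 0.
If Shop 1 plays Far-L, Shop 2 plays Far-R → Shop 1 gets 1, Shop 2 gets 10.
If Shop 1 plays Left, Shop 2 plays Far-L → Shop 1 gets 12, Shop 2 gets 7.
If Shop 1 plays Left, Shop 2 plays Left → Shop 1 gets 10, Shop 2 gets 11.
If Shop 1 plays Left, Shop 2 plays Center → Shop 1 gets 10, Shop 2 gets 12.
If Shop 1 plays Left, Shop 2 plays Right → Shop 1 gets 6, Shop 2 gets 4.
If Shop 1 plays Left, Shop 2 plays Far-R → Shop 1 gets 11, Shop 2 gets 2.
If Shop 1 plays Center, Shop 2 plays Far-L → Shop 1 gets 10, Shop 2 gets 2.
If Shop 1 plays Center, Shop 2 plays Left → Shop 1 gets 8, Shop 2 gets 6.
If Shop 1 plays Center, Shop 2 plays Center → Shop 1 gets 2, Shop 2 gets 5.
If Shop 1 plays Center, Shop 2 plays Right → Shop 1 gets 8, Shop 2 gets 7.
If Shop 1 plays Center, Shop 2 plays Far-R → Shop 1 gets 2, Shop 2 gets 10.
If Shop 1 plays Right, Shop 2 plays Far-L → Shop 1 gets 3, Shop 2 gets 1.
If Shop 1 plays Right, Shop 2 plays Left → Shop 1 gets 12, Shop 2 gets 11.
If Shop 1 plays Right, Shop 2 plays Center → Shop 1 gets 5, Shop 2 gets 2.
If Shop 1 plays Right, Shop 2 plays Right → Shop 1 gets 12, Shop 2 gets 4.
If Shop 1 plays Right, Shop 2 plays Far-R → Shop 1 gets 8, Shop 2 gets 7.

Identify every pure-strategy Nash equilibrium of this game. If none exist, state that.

For each strategy profile, look for a profitable unilateral deviation.
(Far-L, Far-L): Shop 1 can switch to Left (2 → 12). Not NE.
(Far-L, Left): Shop 1 can switch to Left (7 → 10). Not NE.
(Far-L, Center): Shop 1 can switch to Left (4 → 10). Not NE.
(Far-L, Right): Shop 1 can switch to Right (11 → 12). Not NE.
(Far-L, Far-R): Shop 1 can switch to Left (1 → 11). Not NE.
(Left, Far-L): Shop 2 can switch to Left (7 → 11). Not NE.
(Left, Left): Shop 1 can switch to Right (10 → 12). Not NE.
(Left, Center): Shop 1 gets 10, best alternative 5; Shop 2 gets 12, best alternative 11. No profitable deviation — NE.
(Left, Right): Shop 1 can switch to Far-L (6 → 11). Not NE.
(Left, Far-R): Shop 2 can switch to Far-L (2 → 7). Not NE.
(Center, Far-L): Shop 1 can switch to Left (10 → 12). Not NE.
(Right, Left): Shop 1 gets 12, best alternative 10; Shop 2 gets 11, best alternative 7. No profitable deviation — NE.
(The remaining 8 profiles each have a profitable deviation by the same check.)

(Left, Center); (Right, Left)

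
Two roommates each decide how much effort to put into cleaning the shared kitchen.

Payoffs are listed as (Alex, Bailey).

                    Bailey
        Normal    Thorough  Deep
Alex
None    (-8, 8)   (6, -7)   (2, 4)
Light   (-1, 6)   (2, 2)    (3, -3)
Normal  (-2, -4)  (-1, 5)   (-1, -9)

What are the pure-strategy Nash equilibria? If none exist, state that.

The unique pure-strategy Nash equilibrium is (Light, Normal).

Check each profile: it is a Nash equilibrium iff no player can strictly gain by switching unilaterally.
(None, Normal): Alex can switch to Light (-8 → -1). Not NE.
(None, Thorough): Bailey can switch to Normal (-7 → 8). Not NE.
(None, Deep): Alex can switch to Light (2 → 3). Not NE.
(Light, Normal): Alex gets -1, best alternative -2; Bailey gets 6, best alternative 2. No profitable deviation — NE.
(Light, Thorough): Alex can switch to None (2 → 6). Not NE.
(Light, Deep): Bailey can switch to Normal (-3 → 6). Not NE.
(Normal, Normal): Alex can switch to Light (-2 → -1). Not NE.
(Normal, Thorough): Alex can switch to None (-1 → 6). Not NE.
(Normal, Deep): Alex can switch to None (-1 → 2). Not NE.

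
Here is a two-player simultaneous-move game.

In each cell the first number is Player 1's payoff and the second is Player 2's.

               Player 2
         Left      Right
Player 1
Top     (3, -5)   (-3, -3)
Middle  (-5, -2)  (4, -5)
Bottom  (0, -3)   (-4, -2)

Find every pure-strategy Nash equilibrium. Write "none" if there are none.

For each player, find the best response to each opponent profile; mutual best responses are the pure NE.
Player 1 against Left: payoffs 3, -5, 0 → best response Top.
Player 1 against Right: payoffs -3, 4, -4 → best response Middle.
Player 2 against Top: payoffs -5, -3 → best response Right.
Player 2 against Middle: payoffs -2, -5 → best response Left.
Player 2 against Bottom: payoffs -3, -2 → best response Right.
No profile is a mutual best response for all players.

There is no pure-strategy Nash equilibrium.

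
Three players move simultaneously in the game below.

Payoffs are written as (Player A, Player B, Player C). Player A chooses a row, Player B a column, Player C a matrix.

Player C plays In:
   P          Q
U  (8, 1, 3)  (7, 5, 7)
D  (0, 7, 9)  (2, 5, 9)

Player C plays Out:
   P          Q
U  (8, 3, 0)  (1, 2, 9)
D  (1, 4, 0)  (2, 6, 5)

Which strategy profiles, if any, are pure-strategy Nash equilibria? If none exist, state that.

There is no pure-strategy Nash equilibrium.

Player A against (P, In): payoffs 8, 0 → best response U.
Player A against (P, Out): payoffs 8, 1 → best response U.
Player A against (Q, In): payoffs 7, 2 → best response U.
Player A against (Q, Out): payoffs 1, 2 → best response D.
Player B against (U, In): payoffs 1, 5 → best response Q.
Player B against (U, Out): payoffs 3, 2 → best response P.
Player B against (D, In): payoffs 7, 5 → best response P.
Player B against (D, Out): payoffs 4, 6 → best response Q.
Player C against (U, P): payoffs 3, 0 → best response In.
Player C against (U, Q): payoffs 7, 9 → best response Out.
Player C against (D, P): payoffs 9, 0 → best response In.
Player C against (D, Q): payoffs 9, 5 → best response In.
No profile is a mutual best response for all players.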